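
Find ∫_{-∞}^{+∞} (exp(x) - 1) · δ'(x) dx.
-1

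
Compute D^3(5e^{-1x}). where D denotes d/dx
- 5 e^{- x}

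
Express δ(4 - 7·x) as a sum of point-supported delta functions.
\frac{\delta(x - 4/7)}{7}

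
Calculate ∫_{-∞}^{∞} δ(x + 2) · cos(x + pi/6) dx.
\sin{\left(\frac{\pi}{3} + 2 \right)}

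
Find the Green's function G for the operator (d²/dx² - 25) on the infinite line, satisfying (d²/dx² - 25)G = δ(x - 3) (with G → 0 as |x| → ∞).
-\frac{e^{-5|x - 3|}}{10}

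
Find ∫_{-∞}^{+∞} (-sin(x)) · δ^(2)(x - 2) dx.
\sin{\left(2 \right)}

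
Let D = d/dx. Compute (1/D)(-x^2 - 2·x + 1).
- \frac{x^{3}}{3} - x^{2} + x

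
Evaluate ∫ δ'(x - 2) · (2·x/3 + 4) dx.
- \frac{2}{3}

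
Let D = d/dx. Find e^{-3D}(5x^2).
5 x^{2} - 30 x + 45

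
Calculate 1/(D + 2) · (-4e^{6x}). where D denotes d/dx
- \frac{e^{6 x}}{2}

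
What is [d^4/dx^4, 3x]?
12\frac{d^{3}}{dx^{3}}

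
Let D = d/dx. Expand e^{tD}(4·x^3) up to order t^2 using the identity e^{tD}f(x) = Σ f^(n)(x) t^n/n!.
4 x \left(3 t^{2} + 3 t x + x^{2}\right)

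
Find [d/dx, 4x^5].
20 x^{4}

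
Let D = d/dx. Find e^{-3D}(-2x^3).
- 2 x^{3} + 18 x^{2} - 54 x + 54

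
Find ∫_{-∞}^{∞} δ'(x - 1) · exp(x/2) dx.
- \frac{e^{\frac{1}{2}}}{2}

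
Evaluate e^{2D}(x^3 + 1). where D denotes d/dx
x^{3} + 6 x^{2} + 12 x + 9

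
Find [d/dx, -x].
-1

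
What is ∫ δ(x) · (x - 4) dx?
-4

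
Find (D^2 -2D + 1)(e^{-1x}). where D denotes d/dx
4 e^{- x}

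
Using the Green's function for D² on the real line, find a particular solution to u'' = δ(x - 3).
\frac{|x - 3|}{2}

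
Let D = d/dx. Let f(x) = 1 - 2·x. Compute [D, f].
-2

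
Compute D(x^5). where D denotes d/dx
5 x^{4}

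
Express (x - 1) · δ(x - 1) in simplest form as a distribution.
0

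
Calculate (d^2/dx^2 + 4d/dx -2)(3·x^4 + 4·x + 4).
- 6 x^{4} + 48 x^{3} + 36 x^{2} - 8 x + 8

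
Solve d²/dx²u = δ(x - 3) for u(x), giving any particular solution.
\frac{|x - 3|}{2}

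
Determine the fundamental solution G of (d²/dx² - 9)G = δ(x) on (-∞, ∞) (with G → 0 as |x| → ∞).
-\frac{e^{-3|x|}}{6}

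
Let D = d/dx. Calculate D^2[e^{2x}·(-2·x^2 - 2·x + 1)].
8 \left(- x^{2} - 3 x - 1\right) e^{2 x}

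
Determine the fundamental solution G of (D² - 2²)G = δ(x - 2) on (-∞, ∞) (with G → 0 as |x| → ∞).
-\frac{e^{-2|x - 2|}}{4}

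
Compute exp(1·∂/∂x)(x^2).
x^{2} + 2 x + 1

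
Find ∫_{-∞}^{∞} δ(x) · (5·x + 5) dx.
5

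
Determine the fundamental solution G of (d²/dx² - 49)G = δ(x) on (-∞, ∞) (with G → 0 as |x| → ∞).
-\frac{e^{-7|x|}}{14}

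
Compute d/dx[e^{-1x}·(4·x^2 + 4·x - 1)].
\left(- 4 x^{2} + 4 x + 5\right) e^{- x}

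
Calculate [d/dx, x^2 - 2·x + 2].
2 x - 2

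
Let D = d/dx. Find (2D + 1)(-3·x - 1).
- 3 x - 7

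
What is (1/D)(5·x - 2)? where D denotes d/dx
\frac{5 x^{2}}{2} - 2 x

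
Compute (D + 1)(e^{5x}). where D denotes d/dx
6 e^{5 x}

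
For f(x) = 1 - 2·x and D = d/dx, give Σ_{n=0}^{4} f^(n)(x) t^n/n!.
- 2 t - 2 x + 1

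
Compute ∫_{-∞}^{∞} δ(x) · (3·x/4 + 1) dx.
1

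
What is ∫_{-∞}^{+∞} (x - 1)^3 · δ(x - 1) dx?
0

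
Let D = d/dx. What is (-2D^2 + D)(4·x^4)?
16 x^{2} \left(x - 6\right)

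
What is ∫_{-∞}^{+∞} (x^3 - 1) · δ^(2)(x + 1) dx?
-6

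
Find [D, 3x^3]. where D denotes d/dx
9 x^{2}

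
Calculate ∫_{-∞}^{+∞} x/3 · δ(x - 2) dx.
\frac{2}{3}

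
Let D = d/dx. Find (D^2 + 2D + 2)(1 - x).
- 2 x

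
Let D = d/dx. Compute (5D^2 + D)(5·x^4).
20 x^{2} \left(x + 15\right)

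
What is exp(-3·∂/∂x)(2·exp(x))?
2 e^{x - 3}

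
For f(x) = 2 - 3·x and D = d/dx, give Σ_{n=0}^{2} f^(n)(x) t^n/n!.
- 3 t - 3 x + 2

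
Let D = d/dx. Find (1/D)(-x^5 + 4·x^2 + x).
- \frac{x^{6}}{6} + \frac{4 x^{3}}{3} + \frac{x^{2}}{2}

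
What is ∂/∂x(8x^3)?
24 x^{2}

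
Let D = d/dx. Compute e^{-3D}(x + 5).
x + 2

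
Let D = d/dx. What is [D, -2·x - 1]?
-2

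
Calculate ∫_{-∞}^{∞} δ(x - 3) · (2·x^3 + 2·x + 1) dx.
61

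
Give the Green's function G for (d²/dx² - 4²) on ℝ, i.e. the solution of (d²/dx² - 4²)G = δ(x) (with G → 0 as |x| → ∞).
-\frac{e^{-4|x|}}{8}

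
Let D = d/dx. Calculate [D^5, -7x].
-35D^{4}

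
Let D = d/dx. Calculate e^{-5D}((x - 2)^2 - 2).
x^{2} - 14 x + 47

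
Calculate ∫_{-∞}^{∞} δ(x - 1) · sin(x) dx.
\sin{\left(1 \right)}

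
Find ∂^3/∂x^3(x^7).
210 x^{4}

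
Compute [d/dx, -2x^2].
- 4 x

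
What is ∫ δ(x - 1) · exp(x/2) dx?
e^{\frac{1}{2}}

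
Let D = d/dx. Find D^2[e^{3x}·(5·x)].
\left(45 x + 30\right) e^{3 x}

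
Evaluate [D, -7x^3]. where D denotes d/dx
- 21 x^{2}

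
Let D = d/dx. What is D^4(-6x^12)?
- 71280 x^{8}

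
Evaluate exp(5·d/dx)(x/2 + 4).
\frac{x}{2} + \frac{13}{2}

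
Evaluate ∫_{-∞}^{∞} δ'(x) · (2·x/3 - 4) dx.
- \frac{2}{3}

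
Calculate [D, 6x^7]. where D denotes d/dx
42 x^{6}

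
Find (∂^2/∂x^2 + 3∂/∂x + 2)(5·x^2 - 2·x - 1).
10 x^{2} + 26 x + 2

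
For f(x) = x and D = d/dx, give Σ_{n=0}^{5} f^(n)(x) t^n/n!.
t + x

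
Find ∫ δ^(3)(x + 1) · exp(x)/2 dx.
- \frac{1}{2 e}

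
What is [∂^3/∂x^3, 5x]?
15\frac{d^{2}}{dx^{2}}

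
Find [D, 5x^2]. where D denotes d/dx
10 x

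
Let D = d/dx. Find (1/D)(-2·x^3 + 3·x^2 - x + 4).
- \frac{x^{4}}{2} + x^{3} - \frac{x^{2}}{2} + 4 x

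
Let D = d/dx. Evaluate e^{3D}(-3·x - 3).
- 3 x - 12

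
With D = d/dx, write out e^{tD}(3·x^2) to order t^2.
3 t^{2} + 6 t x + 3 x^{2}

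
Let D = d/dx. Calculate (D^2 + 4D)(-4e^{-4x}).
0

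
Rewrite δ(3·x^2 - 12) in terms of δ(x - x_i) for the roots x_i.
\frac{\delta(x - 2) + \delta(x + 2)}{12}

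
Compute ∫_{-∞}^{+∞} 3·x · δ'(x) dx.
-3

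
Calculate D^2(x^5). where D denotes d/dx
20 x^{3}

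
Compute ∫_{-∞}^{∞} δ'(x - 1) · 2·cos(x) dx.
2 \sin{\left(1 \right)}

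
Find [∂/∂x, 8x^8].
64 x^{7}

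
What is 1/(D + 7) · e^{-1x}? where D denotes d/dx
\frac{e^{- x}}{6}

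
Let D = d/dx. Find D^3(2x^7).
420 x^{4}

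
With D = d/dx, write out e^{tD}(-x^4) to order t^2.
x^{2} \left(- 6 t^{2} - 4 t x - x^{2}\right)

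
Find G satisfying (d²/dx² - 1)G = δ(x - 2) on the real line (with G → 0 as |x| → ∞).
-\frac{e^{-|x - 2|}}{2}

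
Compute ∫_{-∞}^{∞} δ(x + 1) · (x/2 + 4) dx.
\frac{7}{2}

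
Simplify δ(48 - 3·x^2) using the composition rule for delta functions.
\frac{\delta(x - 4) + \delta(x + 4)}{24}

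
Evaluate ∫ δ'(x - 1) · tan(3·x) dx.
- \frac{3}{\cos^{2}{\left(3 \right)}}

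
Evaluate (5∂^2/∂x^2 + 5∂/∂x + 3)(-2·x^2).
- 6 x^{2} - 20 x - 20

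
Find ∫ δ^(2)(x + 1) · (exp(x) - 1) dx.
e^{-1}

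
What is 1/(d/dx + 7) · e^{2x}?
\frac{e^{2 x}}{9}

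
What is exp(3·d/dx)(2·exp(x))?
2 e^{x + 3}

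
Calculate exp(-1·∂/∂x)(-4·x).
4 - 4 x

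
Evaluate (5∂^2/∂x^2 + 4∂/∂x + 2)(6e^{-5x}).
642 e^{- 5 x}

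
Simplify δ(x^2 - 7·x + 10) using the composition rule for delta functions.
\frac{\delta(x - 2) + \delta(x - 5)}{3}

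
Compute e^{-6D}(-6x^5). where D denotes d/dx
- 6 x^{5} + 180 x^{4} - 2160 x^{3} + 12960 x^{2} - 38880 x + 46656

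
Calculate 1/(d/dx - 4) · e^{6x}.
\frac{e^{6 x}}{2}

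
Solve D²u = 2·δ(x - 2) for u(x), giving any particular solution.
|x - 2|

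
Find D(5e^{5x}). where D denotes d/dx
25 e^{5 x}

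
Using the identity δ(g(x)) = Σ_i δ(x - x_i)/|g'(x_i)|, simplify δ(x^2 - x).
\frac{\delta(x - 1) + \delta(x)}{1}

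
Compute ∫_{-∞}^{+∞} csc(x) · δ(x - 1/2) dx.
\csc{\left(\frac{1}{2} \right)}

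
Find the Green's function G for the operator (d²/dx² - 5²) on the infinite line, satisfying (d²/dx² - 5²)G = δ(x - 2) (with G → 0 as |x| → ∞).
-\frac{e^{-5|x - 2|}}{10}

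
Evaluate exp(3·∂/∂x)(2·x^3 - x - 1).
2 x^{3} + 18 x^{2} + 53 x + 50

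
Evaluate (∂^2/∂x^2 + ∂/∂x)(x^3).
3 x \left(x + 2\right)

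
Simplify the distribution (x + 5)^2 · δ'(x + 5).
0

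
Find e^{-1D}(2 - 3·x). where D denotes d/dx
5 - 3 x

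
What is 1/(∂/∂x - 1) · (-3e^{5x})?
- \frac{3 e^{5 x}}{4}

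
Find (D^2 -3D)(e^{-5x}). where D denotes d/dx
40 e^{- 5 x}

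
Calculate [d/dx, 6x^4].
24 x^{3}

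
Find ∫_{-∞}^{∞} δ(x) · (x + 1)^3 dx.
1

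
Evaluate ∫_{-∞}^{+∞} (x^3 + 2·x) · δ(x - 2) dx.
12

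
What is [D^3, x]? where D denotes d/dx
3D^{2}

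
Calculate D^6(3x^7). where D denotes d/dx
15120 x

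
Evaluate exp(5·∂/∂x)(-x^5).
- x^{5} - 25 x^{4} - 250 x^{3} - 1250 x^{2} - 3125 x - 3125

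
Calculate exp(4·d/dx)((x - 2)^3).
x^{3} + 6 x^{2} + 12 x + 8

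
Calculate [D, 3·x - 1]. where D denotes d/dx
3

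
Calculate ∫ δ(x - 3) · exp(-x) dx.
e^{-3}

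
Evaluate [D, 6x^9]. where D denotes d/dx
54 x^{8}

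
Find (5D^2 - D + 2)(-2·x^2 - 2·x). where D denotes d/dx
- 4 x^{2} - 18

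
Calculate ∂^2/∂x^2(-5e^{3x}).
- 45 e^{3 x}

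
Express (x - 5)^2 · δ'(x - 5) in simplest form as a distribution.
0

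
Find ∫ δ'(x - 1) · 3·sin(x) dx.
- 3 \cos{\left(1 \right)}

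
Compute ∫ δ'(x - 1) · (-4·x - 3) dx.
4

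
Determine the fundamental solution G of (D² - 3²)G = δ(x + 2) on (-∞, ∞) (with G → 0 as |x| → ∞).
-\frac{e^{-3|x + 2|}}{6}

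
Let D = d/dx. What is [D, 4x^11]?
44 x^{10}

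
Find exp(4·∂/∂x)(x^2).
x^{2} + 8 x + 16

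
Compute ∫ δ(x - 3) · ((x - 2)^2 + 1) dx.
2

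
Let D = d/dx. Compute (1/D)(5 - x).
- \frac{x^{2}}{2} + 5 x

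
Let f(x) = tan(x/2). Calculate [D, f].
\frac{1}{\cos{\left(x \right)} + 1}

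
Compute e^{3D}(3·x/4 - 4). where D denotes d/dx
\frac{3 x}{4} - \frac{7}{4}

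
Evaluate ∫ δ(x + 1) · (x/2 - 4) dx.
- \frac{9}{2}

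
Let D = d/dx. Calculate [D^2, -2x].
-4D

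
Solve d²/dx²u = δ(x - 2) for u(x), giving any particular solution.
\frac{|x - 2|}{2}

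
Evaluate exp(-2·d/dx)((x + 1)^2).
x^{2} - 2 x + 1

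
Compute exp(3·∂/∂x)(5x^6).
5 x^{6} + 90 x^{5} + 675 x^{4} + 2700 x^{3} + 6075 x^{2} + 7290 x + 3645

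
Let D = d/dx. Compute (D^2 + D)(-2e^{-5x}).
- 40 e^{- 5 x}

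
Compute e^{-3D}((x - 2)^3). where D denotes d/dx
x^{3} - 15 x^{2} + 75 x - 125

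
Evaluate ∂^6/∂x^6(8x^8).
161280 x^{2}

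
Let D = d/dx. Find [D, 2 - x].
-1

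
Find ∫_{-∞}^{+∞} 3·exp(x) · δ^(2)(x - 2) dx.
3 e^{2}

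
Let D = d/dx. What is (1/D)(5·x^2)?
\frac{5 x^{3}}{3}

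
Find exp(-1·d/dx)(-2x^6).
- 2 x^{6} + 12 x^{5} - 30 x^{4} + 40 x^{3} - 30 x^{2} + 12 x - 2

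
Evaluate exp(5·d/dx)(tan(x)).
\tan{\left(x + 5 \right)}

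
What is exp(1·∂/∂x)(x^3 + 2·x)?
x^{3} + 3 x^{2} + 5 x + 3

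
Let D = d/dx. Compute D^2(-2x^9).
- 144 x^{7}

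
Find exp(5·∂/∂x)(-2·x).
- 2 x - 10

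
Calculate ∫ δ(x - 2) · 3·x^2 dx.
12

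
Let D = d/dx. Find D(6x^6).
36 x^{5}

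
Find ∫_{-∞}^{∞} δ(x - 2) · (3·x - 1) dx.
5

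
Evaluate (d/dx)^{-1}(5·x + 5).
\frac{5 x^{2}}{2} + 5 x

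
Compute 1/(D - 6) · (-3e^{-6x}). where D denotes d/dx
\frac{e^{- 6 x}}{4}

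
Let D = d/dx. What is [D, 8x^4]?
32 x^{3}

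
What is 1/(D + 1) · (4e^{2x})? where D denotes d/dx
\frac{4 e^{2 x}}{3}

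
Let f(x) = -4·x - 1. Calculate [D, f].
-4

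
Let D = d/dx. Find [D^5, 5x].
25D^{4}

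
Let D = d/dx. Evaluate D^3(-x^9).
- 504 x^{6}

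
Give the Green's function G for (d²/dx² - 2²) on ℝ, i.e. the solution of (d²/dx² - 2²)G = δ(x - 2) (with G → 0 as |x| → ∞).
-\frac{e^{-2|x - 2|}}{4}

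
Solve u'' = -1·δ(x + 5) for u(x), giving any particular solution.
-\frac{|x + 5|}{2}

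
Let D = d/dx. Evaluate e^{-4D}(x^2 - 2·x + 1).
x^{2} - 10 x + 25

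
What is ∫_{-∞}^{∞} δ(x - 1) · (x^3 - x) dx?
0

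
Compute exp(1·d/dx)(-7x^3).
- 7 x^{3} - 21 x^{2} - 21 x - 7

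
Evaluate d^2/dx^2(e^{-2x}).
4 e^{- 2 x}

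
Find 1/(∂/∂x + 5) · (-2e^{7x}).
- \frac{e^{7 x}}{6}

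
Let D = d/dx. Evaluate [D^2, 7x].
14D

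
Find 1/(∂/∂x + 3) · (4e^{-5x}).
- 2 e^{- 5 x}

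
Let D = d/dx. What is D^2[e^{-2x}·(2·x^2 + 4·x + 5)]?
8 \left(x^{2} + 1\right) e^{- 2 x}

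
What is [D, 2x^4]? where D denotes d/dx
8 x^{3}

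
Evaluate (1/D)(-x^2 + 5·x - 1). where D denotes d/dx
- \frac{x^{3}}{3} + \frac{5 x^{2}}{2} - x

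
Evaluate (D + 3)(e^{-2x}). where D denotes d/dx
e^{- 2 x}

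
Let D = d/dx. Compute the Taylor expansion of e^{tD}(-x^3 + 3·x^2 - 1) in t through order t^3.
- t^{3} - 3 t^{2} \left(x - 1\right) - 3 t x \left(x - 2\right) - x^{3} + 3 x^{2} - 1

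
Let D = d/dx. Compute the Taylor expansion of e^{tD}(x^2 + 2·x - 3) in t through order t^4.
t^{2} + 2 t \left(x + 1\right) + x^{2} + 2 x - 3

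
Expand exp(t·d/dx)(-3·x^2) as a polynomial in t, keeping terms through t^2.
- 3 t^{2} - 6 t x - 3 x^{2}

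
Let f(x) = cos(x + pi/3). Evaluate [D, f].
- \sin{\left(x + \frac{\pi}{3} \right)}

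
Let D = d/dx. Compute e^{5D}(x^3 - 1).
x^{3} + 15 x^{2} + 75 x + 124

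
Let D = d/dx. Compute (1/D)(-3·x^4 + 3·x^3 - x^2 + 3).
- \frac{3 x^{5}}{5} + \frac{3 x^{4}}{4} - \frac{x^{3}}{3} + 3 x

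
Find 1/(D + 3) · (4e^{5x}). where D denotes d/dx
\frac{e^{5 x}}{2}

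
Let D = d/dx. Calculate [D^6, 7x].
42D^{5}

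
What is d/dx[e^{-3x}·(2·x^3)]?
6 x^{2} \left(1 - x\right) e^{- 3 x}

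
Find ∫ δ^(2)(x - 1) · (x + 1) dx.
0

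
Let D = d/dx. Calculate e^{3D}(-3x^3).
- 3 x^{3} - 27 x^{2} - 81 x - 81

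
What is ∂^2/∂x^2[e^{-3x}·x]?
3 \left(3 x - 2\right) e^{- 3 x}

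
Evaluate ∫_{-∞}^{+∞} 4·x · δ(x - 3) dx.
12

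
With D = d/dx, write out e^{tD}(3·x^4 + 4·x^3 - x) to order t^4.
3 t^{4} + t^{3} \left(12 x + 4\right) + 6 t^{2} x \left(3 x + 2\right) + t \left(12 x^{3} + 12 x^{2} - 1\right) + 3 x^{4} + 4 x^{3} - x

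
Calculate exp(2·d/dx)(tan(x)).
\tan{\left(x + 2 \right)}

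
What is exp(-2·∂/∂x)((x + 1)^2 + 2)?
x^{2} - 2 x + 3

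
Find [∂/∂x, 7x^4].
28 x^{3}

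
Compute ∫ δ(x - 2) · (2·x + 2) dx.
6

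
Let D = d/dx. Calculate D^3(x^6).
120 x^{3}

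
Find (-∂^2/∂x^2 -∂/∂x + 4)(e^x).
2 e^{x}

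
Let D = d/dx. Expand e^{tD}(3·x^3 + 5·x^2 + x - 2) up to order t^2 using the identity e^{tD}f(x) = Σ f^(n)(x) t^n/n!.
t^{2} \left(9 x + 5\right) + t \left(9 x^{2} + 10 x + 1\right) + 3 x^{3} + 5 x^{2} + x - 2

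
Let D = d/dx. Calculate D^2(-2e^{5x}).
- 50 e^{5 x}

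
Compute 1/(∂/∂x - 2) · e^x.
- e^{x}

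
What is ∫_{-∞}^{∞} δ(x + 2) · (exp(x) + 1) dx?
e^{-2} + 1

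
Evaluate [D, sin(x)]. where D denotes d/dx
\cos{\left(x \right)}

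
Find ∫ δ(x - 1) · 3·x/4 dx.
\frac{3}{4}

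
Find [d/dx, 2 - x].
-1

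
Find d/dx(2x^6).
12 x^{5}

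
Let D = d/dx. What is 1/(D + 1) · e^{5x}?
\frac{e^{5 x}}{6}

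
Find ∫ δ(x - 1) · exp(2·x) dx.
e^{2}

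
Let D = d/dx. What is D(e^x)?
e^{x}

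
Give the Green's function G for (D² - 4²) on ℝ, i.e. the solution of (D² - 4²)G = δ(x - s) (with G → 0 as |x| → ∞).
-\frac{e^{-4|x-s|}}{8}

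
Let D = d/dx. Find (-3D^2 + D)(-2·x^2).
12 - 4 x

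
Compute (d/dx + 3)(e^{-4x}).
- e^{- 4 x}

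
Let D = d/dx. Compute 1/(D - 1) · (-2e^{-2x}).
\frac{2 e^{- 2 x}}{3}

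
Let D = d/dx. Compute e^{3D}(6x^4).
6 x^{4} + 72 x^{3} + 324 x^{2} + 648 x + 486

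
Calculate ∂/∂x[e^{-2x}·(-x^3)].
x^{2} \left(2 x - 3\right) e^{- 2 x}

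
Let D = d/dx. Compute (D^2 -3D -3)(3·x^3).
9 x \left(- x^{2} - 3 x + 2\right)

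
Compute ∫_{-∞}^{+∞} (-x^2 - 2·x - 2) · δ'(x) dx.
2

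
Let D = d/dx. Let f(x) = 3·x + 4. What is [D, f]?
3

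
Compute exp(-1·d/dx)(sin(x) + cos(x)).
\sqrt{2} \cos{\left(- x + \frac{\pi}{4} + 1 \right)}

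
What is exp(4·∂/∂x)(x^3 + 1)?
x^{3} + 12 x^{2} + 48 x + 65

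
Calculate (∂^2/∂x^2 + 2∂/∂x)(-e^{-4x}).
- 8 e^{- 4 x}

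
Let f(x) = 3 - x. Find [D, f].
-1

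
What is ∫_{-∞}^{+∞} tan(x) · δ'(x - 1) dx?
- \tan^{2}{\left(1 \right)} - 1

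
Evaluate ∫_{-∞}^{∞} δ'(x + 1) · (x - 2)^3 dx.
-27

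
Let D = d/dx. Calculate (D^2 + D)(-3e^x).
- 6 e^{x}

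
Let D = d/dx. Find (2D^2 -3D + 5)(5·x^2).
25 x^{2} - 30 x + 20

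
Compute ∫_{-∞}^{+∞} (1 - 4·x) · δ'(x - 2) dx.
4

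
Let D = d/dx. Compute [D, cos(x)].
- \sin{\left(x \right)}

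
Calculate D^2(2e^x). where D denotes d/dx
2 e^{x}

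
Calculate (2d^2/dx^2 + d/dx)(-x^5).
5 x^{3} \left(- x - 8\right)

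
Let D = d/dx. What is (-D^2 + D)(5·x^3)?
15 x \left(x - 2\right)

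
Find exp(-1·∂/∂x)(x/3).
\frac{x}{3} - \frac{1}{3}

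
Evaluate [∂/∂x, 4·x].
4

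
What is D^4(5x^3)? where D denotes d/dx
0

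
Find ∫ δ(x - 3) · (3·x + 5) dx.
14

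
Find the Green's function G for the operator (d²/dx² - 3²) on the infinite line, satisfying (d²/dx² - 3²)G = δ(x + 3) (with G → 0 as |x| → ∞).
-\frac{e^{-3|x + 3|}}{6}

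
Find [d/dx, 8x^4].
32 x^{3}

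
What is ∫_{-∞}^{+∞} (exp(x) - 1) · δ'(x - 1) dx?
- e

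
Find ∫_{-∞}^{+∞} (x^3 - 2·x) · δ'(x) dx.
2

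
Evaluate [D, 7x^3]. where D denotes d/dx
21 x^{2}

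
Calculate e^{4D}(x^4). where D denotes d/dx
x^{4} + 16 x^{3} + 96 x^{2} + 256 x + 256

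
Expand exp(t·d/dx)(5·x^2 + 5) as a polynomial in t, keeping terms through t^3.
5 t^{2} + 10 t x + 5 x^{2} + 5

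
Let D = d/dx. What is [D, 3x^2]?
6 x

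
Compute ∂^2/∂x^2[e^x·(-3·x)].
3 \left(- x - 2\right) e^{x}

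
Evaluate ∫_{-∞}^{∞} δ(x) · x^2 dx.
0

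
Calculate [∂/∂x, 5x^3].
15 x^{2}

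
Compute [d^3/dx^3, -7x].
-21\frac{d^{2}}{dx^{2}}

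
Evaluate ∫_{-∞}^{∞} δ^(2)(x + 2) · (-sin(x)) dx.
- \sin{\left(2 \right)}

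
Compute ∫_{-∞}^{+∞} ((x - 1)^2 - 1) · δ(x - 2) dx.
0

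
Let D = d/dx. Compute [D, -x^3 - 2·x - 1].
- 3 x^{2} - 2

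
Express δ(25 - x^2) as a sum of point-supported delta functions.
\frac{\delta(x - 5) + \delta(x + 5)}{10}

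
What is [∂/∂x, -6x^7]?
- 42 x^{6}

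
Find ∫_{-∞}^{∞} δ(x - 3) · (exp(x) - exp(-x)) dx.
2 \sinh{\left(3 \right)}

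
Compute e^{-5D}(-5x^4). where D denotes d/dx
- 5 x^{4} + 100 x^{3} - 750 x^{2} + 2500 x - 3125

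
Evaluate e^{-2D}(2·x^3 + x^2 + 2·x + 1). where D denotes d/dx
2 x^{3} - 11 x^{2} + 22 x - 15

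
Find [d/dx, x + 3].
1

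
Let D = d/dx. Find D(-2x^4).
- 8 x^{3}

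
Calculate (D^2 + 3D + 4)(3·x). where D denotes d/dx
12 x + 9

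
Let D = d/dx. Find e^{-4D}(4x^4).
4 x^{4} - 64 x^{3} + 384 x^{2} - 1024 x + 1024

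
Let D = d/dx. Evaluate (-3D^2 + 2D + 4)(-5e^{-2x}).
60 e^{- 2 x}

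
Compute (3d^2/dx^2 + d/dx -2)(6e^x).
12 e^{x}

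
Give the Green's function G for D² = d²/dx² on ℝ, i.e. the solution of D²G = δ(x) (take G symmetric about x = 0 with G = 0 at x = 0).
\frac{|x|}{2}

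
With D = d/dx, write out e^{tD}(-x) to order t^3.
- t - x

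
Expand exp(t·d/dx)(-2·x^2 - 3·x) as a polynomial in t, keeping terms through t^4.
- 2 t^{2} - t \left(4 x + 3\right) - 2 x^{2} - 3 x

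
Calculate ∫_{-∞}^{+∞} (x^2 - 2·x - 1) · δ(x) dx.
-1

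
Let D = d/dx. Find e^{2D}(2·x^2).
2 x^{2} + 8 x + 8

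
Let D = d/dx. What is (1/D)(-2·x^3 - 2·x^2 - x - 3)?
- \frac{x^{4}}{2} - \frac{2 x^{3}}{3} - \frac{x^{2}}{2} - 3 x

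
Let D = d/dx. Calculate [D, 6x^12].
72 x^{11}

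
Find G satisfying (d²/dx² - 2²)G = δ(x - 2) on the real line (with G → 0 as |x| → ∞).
-\frac{e^{-2|x - 2|}}{4}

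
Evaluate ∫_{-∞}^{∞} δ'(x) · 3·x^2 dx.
0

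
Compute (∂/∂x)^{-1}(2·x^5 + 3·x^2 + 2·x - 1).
\frac{x^{6}}{3} + x^{3} + x^{2} - x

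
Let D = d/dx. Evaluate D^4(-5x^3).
0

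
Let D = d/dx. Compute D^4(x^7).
840 x^{3}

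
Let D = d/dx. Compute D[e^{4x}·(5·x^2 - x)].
\left(20 x^{2} + 6 x - 1\right) e^{4 x}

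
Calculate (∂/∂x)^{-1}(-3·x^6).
- \frac{3 x^{7}}{7}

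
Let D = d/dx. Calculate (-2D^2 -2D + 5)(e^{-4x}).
- 19 e^{- 4 x}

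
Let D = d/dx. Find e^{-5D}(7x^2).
7 x^{2} - 70 x + 175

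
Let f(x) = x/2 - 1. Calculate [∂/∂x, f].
\frac{1}{2}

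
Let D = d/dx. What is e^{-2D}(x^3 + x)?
x^{3} - 6 x^{2} + 13 x - 10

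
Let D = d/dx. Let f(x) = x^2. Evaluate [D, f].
2 x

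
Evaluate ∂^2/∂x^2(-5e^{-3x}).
- 45 e^{- 3 x}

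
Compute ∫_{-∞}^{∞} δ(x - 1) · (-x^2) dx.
-1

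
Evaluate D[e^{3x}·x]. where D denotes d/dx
\left(3 x + 1\right) e^{3 x}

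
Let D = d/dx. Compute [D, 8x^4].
32 x^{3}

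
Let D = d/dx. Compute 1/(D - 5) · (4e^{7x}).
2 e^{7 x}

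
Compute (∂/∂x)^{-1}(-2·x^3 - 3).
- \frac{x^{4}}{2} - 3 x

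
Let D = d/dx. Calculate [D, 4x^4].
16 x^{3}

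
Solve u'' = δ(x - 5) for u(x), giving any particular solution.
\frac{|x - 5|}{2}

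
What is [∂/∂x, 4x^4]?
16 x^{3}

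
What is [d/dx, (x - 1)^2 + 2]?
2 x - 2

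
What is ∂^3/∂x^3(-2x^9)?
- 1008 x^{6}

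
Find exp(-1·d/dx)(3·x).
3 x - 3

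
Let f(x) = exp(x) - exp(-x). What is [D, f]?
2 \cosh{\left(x \right)}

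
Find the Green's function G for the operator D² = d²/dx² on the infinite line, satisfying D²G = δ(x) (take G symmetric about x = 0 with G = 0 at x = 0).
\frac{|x|}{2}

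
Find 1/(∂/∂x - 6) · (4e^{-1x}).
- \frac{4 e^{- x}}{7}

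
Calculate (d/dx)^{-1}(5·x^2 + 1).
\frac{5 x^{3}}{3} + x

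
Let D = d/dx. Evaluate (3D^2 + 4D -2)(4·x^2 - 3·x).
- 8 x^{2} + 38 x + 12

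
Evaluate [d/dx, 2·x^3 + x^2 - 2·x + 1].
6 x^{2} + 2 x - 2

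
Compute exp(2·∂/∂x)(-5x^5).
- 5 x^{5} - 50 x^{4} - 200 x^{3} - 400 x^{2} - 400 x - 160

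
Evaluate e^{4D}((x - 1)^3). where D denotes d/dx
x^{3} + 9 x^{2} + 27 x + 27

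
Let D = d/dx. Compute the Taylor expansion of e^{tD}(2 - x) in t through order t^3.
- t - x + 2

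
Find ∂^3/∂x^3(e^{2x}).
8 e^{2 x}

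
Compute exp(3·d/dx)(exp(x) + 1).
e^{x + 3} + 1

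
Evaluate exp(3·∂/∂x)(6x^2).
6 x^{2} + 36 x + 54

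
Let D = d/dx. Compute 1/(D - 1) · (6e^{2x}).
6 e^{2 x}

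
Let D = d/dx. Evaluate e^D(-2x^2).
- 2 x^{2} - 4 x - 2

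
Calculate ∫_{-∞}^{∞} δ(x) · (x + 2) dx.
2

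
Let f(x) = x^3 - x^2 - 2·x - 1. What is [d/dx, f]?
3 x^{2} - 2 x - 2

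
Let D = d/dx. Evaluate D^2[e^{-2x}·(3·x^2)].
6 \left(2 x^{2} - 4 x + 1\right) e^{- 2 x}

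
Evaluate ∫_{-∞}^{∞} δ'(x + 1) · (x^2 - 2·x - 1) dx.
4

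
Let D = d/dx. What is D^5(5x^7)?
12600 x^{2}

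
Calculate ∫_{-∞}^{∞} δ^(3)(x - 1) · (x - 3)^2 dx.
0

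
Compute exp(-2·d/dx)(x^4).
x^{4} - 8 x^{3} + 24 x^{2} - 32 x + 16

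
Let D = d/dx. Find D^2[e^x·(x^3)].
x \left(x^{2} + 6 x + 6\right) e^{x}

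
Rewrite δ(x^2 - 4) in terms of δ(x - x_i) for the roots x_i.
\frac{\delta(x - 2) + \delta(x + 2)}{4}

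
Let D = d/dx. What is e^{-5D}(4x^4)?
4 x^{4} - 80 x^{3} + 600 x^{2} - 2000 x + 2500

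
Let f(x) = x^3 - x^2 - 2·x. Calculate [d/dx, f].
3 x^{2} - 2 x - 2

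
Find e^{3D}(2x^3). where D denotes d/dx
2 x^{3} + 18 x^{2} + 54 x + 54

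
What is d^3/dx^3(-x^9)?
- 504 x^{6}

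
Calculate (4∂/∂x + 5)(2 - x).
6 - 5 x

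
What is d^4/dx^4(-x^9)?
- 3024 x^{5}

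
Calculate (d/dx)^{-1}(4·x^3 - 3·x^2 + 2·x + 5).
x^{4} - x^{3} + x^{2} + 5 x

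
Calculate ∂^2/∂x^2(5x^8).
280 x^{6}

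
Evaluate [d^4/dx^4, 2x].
8\frac{d^{3}}{dx^{3}}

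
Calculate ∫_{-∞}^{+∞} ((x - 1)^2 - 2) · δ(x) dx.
-1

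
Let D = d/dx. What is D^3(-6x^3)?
-36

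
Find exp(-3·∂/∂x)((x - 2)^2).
x^{2} - 10 x + 25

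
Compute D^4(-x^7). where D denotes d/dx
- 840 x^{3}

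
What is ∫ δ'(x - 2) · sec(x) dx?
- \tan{\left(2 \right)} \sec{\left(2 \right)}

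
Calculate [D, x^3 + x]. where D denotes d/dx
3 x^{2} + 1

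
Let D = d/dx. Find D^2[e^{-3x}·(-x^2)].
\left(- 9 x^{2} + 12 x - 2\right) e^{- 3 x}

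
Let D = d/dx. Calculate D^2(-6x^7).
- 252 x^{5}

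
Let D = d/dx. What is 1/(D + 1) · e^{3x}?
\frac{e^{3 x}}{4}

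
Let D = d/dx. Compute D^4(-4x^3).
0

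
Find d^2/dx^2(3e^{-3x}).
27 e^{- 3 x}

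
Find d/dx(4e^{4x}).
16 e^{4 x}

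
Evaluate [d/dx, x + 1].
1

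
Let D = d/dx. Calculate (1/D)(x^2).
\frac{x^{3}}{3}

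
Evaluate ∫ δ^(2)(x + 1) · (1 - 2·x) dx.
0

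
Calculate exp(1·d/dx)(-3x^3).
- 3 x^{3} - 9 x^{2} - 9 x - 3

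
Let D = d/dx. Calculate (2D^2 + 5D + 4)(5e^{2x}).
110 e^{2 x}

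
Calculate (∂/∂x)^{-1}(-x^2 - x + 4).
- \frac{x^{3}}{3} - \frac{x^{2}}{2} + 4 x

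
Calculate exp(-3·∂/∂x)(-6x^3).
- 6 x^{3} + 54 x^{2} - 162 x + 162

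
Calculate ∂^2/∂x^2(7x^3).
42 x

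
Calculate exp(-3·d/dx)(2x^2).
2 x^{2} - 12 x + 18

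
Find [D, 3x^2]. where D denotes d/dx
6 x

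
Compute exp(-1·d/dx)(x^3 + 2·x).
x^{3} - 3 x^{2} + 5 x - 3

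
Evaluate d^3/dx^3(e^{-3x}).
- 27 e^{- 3 x}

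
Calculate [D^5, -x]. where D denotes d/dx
-5D^{4}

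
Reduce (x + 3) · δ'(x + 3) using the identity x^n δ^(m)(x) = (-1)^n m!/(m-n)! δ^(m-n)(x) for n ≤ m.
-\delta(x + 3)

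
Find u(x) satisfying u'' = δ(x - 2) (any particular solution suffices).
\frac{|x - 2|}{2}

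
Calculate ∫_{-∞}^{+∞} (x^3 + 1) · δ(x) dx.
1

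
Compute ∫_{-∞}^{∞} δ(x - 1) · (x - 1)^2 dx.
0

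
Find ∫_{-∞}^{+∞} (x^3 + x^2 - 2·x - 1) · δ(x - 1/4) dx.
- \frac{91}{64}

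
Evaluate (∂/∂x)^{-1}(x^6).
\frac{x^{7}}{7}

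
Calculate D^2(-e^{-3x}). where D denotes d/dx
- 9 e^{- 3 x}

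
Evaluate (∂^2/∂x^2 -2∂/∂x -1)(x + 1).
- x - 3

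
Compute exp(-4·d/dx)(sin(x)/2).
\frac{\sin{\left(x - 4 \right)}}{2}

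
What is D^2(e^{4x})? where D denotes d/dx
16 e^{4 x}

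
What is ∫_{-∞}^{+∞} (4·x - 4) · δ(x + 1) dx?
-8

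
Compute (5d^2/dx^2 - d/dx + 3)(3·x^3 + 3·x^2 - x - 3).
9 x^{3} + 81 x + 22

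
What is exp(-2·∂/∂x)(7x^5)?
7 x^{5} - 70 x^{4} + 280 x^{3} - 560 x^{2} + 560 x - 224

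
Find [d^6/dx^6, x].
6\frac{d^{5}}{dx^{5}}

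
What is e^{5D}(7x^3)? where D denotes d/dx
7 x^{3} + 105 x^{2} + 525 x + 875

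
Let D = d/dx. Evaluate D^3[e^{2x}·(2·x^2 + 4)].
\left(16 x^{2} + 48 x + 56\right) e^{2 x}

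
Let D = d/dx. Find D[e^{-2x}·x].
\left(1 - 2 x\right) e^{- 2 x}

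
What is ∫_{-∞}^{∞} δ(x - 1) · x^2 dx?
1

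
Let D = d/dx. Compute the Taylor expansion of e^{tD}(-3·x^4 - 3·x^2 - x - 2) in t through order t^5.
- 3 t^{4} - 12 t^{3} x - 3 t^{2} \left(6 x^{2} + 1\right) - t \left(12 x^{3} + 6 x + 1\right) - 3 x^{4} - 3 x^{2} - x - 2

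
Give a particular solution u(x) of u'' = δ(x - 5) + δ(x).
\frac{|x - 5|}{2} + \frac{|x|}{2}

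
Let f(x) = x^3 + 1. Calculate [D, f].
3 x^{2}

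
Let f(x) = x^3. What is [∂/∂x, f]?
3 x^{2}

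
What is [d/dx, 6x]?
6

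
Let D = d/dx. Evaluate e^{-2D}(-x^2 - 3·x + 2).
- x^{2} + x + 4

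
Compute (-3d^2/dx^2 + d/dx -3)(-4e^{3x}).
108 e^{3 x}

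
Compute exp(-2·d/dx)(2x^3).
2 x^{3} - 12 x^{2} + 24 x - 16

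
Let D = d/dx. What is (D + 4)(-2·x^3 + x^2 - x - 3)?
- 8 x^{3} - 2 x^{2} - 2 x - 13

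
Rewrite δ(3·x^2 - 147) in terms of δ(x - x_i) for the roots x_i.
\frac{\delta(x - 7) + \delta(x + 7)}{42}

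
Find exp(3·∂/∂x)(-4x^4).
- 4 x^{4} - 48 x^{3} - 216 x^{2} - 432 x - 324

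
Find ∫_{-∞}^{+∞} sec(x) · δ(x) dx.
1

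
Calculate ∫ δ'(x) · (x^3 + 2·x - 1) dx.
-2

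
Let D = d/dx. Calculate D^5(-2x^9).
- 30240 x^{4}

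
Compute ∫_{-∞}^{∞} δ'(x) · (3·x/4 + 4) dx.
- \frac{3}{4}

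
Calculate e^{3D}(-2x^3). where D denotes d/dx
- 2 x^{3} - 18 x^{2} - 54 x - 54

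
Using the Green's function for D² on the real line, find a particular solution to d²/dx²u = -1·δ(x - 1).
-\frac{|x - 1|}{2}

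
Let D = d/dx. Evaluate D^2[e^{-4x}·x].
8 \left(2 x - 1\right) e^{- 4 x}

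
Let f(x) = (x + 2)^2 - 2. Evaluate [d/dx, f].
2 x + 4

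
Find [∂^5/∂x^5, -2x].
-10\frac{d^{4}}{dx^{4}}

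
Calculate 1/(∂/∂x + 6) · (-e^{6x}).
- \frac{e^{6 x}}{12}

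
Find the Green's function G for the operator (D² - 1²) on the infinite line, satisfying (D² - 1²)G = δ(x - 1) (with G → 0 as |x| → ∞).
-\frac{e^{-|x - 1|}}{2}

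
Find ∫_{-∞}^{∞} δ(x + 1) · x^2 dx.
1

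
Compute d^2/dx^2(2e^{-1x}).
2 e^{- x}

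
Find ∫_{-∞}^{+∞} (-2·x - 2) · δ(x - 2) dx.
-6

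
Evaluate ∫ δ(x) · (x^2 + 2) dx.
2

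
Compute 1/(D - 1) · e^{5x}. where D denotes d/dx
\frac{e^{5 x}}{4}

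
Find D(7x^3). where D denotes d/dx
21 x^{2}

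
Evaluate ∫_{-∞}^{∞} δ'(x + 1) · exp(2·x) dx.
- \frac{2}{e^{2}}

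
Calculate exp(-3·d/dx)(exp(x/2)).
e^{\frac{x}{2} - \frac{3}{2}}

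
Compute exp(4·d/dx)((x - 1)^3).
x^{3} + 9 x^{2} + 27 x + 27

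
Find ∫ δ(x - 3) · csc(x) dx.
\csc{\left(3 \right)}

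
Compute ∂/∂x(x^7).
7 x^{6}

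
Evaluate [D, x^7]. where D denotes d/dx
7 x^{6}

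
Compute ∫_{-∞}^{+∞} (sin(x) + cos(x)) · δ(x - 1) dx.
\cos{\left(1 \right)} + \sin{\left(1 \right)}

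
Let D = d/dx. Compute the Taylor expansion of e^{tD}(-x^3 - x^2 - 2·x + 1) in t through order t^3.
- t^{3} - t^{2} \left(3 x + 1\right) - t \left(3 x^{2} + 2 x + 2\right) - x^{3} - x^{2} - 2 x + 1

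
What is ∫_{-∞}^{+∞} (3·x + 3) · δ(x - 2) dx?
9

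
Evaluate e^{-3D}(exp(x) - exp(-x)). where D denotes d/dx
- e^{3 - x} + e^{x - 3}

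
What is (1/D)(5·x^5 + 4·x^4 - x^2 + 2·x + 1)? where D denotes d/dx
\frac{5 x^{6}}{6} + \frac{4 x^{5}}{5} - \frac{x^{3}}{3} + x^{2} + x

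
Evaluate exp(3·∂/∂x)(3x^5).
3 x^{5} + 45 x^{4} + 270 x^{3} + 810 x^{2} + 1215 x + 729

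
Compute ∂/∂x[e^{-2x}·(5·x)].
5 \left(1 - 2 x\right) e^{- 2 x}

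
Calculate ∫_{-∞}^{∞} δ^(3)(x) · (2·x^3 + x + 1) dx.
-12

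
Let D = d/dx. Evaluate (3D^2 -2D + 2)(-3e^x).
- 9 e^{x}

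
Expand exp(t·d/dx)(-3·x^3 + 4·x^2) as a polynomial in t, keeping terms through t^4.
- 3 t^{3} - t^{2} \left(9 x - 4\right) - t x \left(9 x - 8\right) - 3 x^{3} + 4 x^{2}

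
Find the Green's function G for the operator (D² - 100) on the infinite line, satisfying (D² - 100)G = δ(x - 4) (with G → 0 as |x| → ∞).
-\frac{e^{-10|x - 4|}}{20}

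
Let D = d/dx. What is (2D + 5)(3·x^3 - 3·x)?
15 x^{3} + 18 x^{2} - 15 x - 6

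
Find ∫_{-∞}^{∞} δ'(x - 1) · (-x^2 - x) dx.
3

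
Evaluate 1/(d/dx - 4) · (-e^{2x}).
\frac{e^{2 x}}{2}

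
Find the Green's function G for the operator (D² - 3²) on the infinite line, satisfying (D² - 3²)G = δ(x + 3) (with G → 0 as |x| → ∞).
-\frac{e^{-3|x + 3|}}{6}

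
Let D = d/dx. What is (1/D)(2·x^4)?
\frac{2 x^{5}}{5}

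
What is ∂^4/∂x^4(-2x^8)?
- 3360 x^{4}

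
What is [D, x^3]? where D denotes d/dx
3 x^{2}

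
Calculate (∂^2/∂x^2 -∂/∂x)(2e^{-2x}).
12 e^{- 2 x}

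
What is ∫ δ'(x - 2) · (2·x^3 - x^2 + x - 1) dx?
-21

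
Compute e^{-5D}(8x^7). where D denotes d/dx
8 x^{7} - 280 x^{6} + 4200 x^{5} - 35000 x^{4} + 175000 x^{3} - 525000 x^{2} + 875000 x - 625000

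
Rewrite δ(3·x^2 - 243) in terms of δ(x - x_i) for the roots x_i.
\frac{\delta(x - 9) + \delta(x + 9)}{54}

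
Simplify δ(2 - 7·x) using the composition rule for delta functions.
\frac{\delta(x - 2/7)}{7}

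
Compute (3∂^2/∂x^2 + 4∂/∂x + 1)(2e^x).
16 e^{x}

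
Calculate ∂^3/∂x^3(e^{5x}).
125 e^{5 x}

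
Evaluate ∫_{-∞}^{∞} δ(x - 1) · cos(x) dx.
\cos{\left(1 \right)}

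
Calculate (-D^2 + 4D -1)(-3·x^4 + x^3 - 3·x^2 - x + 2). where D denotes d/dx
x \left(3 x^{3} - 49 x^{2} + 51 x - 29\right)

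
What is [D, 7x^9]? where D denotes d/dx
63 x^{8}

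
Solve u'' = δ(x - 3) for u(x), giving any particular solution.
\frac{|x - 3|}{2}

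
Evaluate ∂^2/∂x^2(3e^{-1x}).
3 e^{- x}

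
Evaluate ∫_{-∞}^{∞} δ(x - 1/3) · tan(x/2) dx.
\tan{\left(\frac{1}{6} \right)}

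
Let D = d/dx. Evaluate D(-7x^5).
- 35 x^{4}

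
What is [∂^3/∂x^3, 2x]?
6\frac{d^{2}}{dx^{2}}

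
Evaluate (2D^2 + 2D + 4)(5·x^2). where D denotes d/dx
20 x^{2} + 20 x + 20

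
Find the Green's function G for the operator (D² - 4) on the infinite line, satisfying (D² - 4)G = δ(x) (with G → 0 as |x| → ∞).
-\frac{e^{-2|x|}}{4}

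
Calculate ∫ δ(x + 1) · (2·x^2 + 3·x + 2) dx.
1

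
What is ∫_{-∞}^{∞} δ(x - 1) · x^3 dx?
1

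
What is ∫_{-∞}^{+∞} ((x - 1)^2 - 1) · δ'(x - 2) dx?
-2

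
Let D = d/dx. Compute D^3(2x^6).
240 x^{3}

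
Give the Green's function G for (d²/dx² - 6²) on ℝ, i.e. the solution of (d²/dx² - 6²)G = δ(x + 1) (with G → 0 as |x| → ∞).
-\frac{e^{-6|x + 1|}}{12}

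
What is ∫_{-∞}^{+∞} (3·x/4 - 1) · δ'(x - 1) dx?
- \frac{3}{4}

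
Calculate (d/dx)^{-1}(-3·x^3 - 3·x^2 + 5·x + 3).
- \frac{3 x^{4}}{4} - x^{3} + \frac{5 x^{2}}{2} + 3 x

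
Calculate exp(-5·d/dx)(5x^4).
5 x^{4} - 100 x^{3} + 750 x^{2} - 2500 x + 3125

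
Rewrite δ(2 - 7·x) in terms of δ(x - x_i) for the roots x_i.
\frac{\delta(x - 2/7)}{7}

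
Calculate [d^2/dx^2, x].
2\frac{d}{dx}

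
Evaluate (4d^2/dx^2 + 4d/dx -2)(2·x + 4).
- 4 x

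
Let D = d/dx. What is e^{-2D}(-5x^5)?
- 5 x^{5} + 50 x^{4} - 200 x^{3} + 400 x^{2} - 400 x + 160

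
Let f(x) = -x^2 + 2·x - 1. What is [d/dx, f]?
2 - 2 x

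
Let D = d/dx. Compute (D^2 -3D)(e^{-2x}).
10 e^{- 2 x}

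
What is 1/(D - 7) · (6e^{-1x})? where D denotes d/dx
- \frac{3 e^{- x}}{4}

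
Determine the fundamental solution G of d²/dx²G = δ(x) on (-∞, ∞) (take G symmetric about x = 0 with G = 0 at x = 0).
\frac{|x|}{2}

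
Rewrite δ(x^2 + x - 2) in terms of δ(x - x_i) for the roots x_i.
\frac{\delta(x + 2) + \delta(x - 1)}{3}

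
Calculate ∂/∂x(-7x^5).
- 35 x^{4}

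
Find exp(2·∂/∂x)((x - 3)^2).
x^{2} - 2 x + 1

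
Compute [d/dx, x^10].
10 x^{9}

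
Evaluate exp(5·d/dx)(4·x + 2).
4 x + 22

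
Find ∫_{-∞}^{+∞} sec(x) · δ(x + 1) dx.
\sec{\left(1 \right)}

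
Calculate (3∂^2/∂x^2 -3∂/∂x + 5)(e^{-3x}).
41 e^{- 3 x}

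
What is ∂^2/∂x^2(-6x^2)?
-12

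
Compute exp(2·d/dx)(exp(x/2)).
e^{\frac{x}{2} + 1}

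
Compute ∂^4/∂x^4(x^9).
3024 x^{5}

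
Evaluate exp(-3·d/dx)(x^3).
x^{3} - 9 x^{2} + 27 x - 27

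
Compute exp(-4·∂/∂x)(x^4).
x^{4} - 16 x^{3} + 96 x^{2} - 256 x + 256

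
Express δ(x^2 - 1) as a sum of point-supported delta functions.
\frac{\delta(x - 1) + \delta(x + 1)}{2}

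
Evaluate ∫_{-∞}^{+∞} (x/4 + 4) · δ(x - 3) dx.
\frac{19}{4}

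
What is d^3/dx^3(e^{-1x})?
- e^{- x}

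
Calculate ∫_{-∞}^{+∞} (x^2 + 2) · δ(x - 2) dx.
6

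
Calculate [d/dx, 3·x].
3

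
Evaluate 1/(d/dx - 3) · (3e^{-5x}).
- \frac{3 e^{- 5 x}}{8}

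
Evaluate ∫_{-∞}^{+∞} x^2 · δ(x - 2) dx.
4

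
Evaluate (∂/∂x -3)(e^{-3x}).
- 6 e^{- 3 x}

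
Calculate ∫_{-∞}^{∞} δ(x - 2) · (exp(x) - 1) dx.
-1 + e^{2}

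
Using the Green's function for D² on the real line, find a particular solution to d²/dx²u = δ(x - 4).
\frac{|x - 4|}{2}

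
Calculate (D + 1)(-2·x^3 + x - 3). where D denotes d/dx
- 2 x^{3} - 6 x^{2} + x - 2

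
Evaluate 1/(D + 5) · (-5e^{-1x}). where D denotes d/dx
- \frac{5 e^{- x}}{4}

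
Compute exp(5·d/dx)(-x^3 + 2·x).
- x^{3} - 15 x^{2} - 73 x - 115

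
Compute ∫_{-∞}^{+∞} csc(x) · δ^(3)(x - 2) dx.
\left(6 \cot^{2}{\left(2 \right)} + 5\right) \cot{\left(2 \right)} \csc{\left(2 \right)}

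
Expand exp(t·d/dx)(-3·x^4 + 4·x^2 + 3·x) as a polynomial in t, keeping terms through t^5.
- 3 t^{4} - 12 t^{3} x + t^{2} \left(4 - 18 x^{2}\right) + t \left(- 12 x^{3} + 8 x + 3\right) - 3 x^{4} + 4 x^{2} + 3 x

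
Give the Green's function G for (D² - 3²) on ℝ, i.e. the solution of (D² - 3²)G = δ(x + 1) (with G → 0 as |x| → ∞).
-\frac{e^{-3|x + 1|}}{6}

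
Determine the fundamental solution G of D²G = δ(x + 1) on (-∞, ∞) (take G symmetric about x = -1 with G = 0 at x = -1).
\frac{|x + 1|}{2}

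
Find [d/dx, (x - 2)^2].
2 x - 4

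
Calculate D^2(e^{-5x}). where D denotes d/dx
25 e^{- 5 x}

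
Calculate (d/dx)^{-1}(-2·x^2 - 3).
- \frac{2 x^{3}}{3} - 3 x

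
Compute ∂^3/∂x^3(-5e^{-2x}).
40 e^{- 2 x}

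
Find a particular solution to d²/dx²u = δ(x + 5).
\frac{|x + 5|}{2}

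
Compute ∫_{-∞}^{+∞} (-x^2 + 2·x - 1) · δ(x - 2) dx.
-1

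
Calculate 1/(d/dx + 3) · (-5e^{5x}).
- \frac{5 e^{5 x}}{8}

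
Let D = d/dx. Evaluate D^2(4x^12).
528 x^{10}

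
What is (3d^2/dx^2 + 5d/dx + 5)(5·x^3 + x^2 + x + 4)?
25 x^{3} + 80 x^{2} + 105 x + 31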